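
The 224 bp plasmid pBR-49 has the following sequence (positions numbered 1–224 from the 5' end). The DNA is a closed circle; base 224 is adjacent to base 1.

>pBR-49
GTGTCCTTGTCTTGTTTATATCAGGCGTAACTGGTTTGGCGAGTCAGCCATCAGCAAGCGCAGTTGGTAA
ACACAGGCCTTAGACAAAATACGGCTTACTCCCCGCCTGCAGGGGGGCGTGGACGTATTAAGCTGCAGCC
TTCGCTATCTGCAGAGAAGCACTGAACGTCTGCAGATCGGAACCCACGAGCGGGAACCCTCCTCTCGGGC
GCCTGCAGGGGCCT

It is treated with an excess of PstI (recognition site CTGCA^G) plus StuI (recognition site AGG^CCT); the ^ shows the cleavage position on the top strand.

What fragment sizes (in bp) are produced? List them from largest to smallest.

PstI sites (CTGCAG) start at positions 107, 133, 149, 170, 213.
PstI cuts after base 5 of each site (before the last base), so after positions 111, 137, 153, 174, 217.
The StuI site (AGGCCT) starts at position 75.
StuI cuts after base 3 of each site, so after position 77.
Combined cut positions: 77, 111, 137, 153, 174, 217.
Circular molecule, 6 cuts → 6 fragments:
  78–111 → 34 bp
  112–137 → 26 bp
  138–153 → 16 bp
  154–174 → 21 bp
  175–217 → 43 bp
  218–224 then 1–77 → 7 + 77 = 84 bp
Sorted largest to smallest: 84, 43, 34, 26, 21, 16 bp.

84, 43, 34, 26, 21, 16 bp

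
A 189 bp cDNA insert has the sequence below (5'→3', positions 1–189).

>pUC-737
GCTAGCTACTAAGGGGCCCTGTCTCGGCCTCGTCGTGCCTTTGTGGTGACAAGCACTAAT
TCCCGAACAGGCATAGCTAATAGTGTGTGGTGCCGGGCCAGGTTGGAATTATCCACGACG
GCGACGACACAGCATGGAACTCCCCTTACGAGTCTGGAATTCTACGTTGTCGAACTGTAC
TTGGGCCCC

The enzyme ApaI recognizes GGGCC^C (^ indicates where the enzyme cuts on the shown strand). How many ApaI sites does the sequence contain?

GGGCCC occurs starting at positions 14, 183.
ApaI cuts at 2 sites.

2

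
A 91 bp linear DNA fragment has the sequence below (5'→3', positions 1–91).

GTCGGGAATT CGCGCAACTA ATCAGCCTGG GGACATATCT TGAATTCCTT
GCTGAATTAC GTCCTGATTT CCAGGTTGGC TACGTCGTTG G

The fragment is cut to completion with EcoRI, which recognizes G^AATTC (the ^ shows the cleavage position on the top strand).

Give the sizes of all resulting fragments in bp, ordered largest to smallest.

49, 36, 6 bp

EcoRI sites (GAATTC) start at positions 6, 42.
EcoRI cuts after the first base of each site, so after positions 6, 42.
Linear molecule, 2 cuts → 3 fragments:
  1–6 → 6 bp
  7–42 → 36 bp
  43–91 → 49 bp
Sorted largest to smallest: 49, 36, 6 bp.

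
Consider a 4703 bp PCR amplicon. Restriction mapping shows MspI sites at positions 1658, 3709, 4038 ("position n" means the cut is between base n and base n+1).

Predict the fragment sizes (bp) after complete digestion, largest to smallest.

Linear molecule, 3 cuts → 4 fragments:
  1658 − 0 = 1658 bp
  3709 − 1658 = 2051 bp
  4038 − 3709 = 329 bp
  4703 − 4038 = 665 bp
Sorted largest to smallest: 2051, 1658, 665, 329 bp.

2051, 1658, 665, 329 bp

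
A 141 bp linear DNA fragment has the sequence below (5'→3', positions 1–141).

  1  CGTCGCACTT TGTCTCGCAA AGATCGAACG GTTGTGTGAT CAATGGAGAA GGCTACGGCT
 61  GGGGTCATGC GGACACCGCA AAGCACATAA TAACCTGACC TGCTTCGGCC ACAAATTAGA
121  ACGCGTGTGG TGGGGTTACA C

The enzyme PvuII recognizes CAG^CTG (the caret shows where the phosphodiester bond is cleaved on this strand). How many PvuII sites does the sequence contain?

0

No occurrence of CAGCTG is present in the sequence.
PvuII does not cut: 0 sites.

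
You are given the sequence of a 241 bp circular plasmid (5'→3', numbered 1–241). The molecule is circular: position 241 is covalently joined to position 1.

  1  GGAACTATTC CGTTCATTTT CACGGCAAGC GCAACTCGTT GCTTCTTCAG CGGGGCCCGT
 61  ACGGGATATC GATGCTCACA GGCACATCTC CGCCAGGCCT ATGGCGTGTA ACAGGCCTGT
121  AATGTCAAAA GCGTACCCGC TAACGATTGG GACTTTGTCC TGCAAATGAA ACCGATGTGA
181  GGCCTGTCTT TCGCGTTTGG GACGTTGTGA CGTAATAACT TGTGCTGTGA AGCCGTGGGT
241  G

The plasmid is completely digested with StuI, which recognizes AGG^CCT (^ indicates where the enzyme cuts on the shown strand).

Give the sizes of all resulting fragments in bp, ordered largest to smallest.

StuI sites (AGGCCT) start at positions 95, 113, 180.
StuI cuts after base 3 of each site, so after positions 97, 115, 182.
Circular molecule, 3 cuts → 3 fragments:
  98–115 → 18 bp
  116–182 → 67 bp
  183–241 then 1–97 → 59 + 97 = 156 bp
Sorted largest to smallest: 156, 67, 18 bp.

156, 67, 18 bp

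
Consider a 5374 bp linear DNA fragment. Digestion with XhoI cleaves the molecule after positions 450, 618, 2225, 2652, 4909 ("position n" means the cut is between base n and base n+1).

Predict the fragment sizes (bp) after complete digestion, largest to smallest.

Linear molecule, 5 cuts → 6 fragments:
  450 − 0 = 450 bp
  618 − 450 = 168 bp
  2225 − 618 = 1607 bp
  2652 − 2225 = 427 bp
  4909 − 2652 = 2257 bp
  5374 − 4909 = 465 bp
Sorted largest to smallest: 2257, 1607, 465, 450, 427, 168 bp.

2257, 1607, 465, 450, 427, 168 bp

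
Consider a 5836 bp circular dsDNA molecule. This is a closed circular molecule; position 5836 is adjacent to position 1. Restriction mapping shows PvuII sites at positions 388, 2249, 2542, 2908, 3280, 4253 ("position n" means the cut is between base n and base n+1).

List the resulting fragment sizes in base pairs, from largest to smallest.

Circular molecule, 6 cuts → 6 fragments:
  2249 − 388 = 1861 bp
  2542 − 2249 = 293 bp
  2908 − 2542 = 366 bp
  3280 − 2908 = 372 bp
  4253 − 3280 = 973 bp
  wrap: 5836 − 4253 + 388 = 1971 bp
Sorted largest to smallest: 1971, 1861, 973, 372, 366, 293 bp.

1971, 1861, 973, 372, 366, 293 bp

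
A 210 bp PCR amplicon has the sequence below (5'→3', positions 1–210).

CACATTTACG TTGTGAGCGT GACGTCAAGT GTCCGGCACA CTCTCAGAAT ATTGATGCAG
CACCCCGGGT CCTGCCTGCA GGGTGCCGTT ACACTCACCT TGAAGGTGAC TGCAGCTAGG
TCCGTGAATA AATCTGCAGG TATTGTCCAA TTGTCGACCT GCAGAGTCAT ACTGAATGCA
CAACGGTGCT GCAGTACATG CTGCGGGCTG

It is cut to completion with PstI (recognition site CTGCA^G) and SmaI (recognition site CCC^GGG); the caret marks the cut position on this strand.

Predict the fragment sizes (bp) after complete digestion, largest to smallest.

66, 34, 30, 25, 24, 17, 14 bp

PstI sites (CTGCAG) start at positions 76, 110, 134, 159, 189.
PstI cuts after base 5 of each site (before the last base), so after positions 80, 114, 138, 163, 193.
The SmaI site (CCCGGG) starts at position 64.
SmaI cuts after base 3 of each site, so after position 66.
Combined cut positions: 66, 80, 114, 138, 163, 193.
Linear molecule, 6 cuts → 7 fragments:
  1–66 → 66 bp
  67–80 → 14 bp
  81–114 → 34 bp
  115–138 → 24 bp
  139–163 → 25 bp
  164–193 → 30 bp
  194–210 → 17 bp
Sorted largest to smallest: 66, 34, 30, 25, 24, 17, 14 bp.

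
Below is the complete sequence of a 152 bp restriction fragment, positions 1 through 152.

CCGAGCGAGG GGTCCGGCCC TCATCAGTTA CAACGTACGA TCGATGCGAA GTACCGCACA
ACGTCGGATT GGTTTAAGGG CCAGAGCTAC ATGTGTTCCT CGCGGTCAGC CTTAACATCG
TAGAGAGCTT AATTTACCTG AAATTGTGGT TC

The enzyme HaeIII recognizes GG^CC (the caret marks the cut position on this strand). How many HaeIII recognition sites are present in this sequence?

GGCC occurs starting at positions 16, 79.
HaeIII cuts at 2 sites.

2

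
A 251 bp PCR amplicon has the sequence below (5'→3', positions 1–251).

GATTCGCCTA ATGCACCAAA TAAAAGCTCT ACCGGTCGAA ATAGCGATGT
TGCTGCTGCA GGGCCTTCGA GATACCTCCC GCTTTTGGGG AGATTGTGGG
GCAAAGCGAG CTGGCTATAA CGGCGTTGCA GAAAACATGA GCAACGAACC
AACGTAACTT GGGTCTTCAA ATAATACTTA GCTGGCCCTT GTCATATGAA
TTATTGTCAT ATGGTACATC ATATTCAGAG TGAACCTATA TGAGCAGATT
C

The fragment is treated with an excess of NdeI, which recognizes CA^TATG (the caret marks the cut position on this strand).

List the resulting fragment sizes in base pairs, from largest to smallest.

194, 42, 15 bp

NdeI sites (CATATG) start at positions 193, 208.
NdeI cuts after base 2 of each site, so after positions 194, 209.
Linear molecule, 2 cuts → 3 fragments:
  1–194 → 194 bp
  195–209 → 15 bp
  210–251 → 42 bp
Sorted largest to smallest: 194, 42, 15 bp.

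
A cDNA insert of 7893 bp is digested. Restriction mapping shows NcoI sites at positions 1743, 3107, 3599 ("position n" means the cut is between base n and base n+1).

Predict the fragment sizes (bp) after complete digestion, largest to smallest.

4294, 1743, 1364, 492 bp

Linear molecule, 3 cuts → 4 fragments:
  1743 − 0 = 1743 bp
  3107 − 1743 = 1364 bp
  3599 − 3107 = 492 bp
  7893 − 3599 = 4294 bp
Sorted largest to smallest: 4294, 1743, 1364, 492 bp.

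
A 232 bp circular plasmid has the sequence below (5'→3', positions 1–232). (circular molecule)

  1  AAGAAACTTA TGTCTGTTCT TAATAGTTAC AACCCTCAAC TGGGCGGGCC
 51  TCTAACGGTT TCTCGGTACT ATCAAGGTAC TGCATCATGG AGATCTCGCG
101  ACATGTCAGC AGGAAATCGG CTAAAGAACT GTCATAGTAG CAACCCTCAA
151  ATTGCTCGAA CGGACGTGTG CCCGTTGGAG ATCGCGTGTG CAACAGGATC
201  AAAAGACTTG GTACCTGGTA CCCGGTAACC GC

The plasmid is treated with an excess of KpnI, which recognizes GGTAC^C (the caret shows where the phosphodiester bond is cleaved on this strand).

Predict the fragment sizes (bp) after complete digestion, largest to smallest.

KpnI sites (GGTACC) start at positions 210, 217.
KpnI cuts after base 5 of each site (before the last base), so after positions 214, 221.
Circular molecule, 2 cuts → 2 fragments:
  215–221 → 7 bp
  222–232 then 1–214 → 11 + 214 = 225 bp
Sorted largest to smallest: 225, 7 bp.

225, 7 bp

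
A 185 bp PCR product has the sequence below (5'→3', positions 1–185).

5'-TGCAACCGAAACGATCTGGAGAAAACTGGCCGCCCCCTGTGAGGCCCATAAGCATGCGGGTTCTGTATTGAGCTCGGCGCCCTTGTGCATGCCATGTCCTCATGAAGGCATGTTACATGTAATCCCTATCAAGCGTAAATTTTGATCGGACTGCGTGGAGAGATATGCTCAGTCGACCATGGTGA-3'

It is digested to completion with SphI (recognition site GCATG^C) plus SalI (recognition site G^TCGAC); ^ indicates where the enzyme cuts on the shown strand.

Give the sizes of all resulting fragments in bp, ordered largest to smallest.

SphI sites (GCATGC) start at positions 52, 87.
SphI cuts after base 5 of each site (before the last base), so after positions 56, 91.
The SalI site (GTCGAC) starts at position 172.
SalI cuts after the first base of each site, so after position 172.
Combined cut positions: 56, 91, 172.
Linear molecule, 3 cuts → 4 fragments:
  1–56 → 56 bp
  57–91 → 35 bp
  92–172 → 81 bp
  173–185 → 13 bp
Sorted largest to smallest: 81, 56, 35, 13 bp.

81, 56, 35, 13 bp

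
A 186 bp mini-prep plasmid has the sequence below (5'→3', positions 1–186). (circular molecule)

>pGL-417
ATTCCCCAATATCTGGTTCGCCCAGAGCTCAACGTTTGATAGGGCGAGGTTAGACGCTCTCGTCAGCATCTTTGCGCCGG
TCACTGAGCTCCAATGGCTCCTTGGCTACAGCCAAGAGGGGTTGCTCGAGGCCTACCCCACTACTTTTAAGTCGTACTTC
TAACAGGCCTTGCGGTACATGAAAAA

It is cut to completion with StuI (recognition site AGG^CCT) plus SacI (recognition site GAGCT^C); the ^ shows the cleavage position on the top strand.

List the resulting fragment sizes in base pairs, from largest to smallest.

StuI sites (AGGCCT) start at positions 129, 165.
StuI cuts after base 3 of each site, so after positions 131, 167.
SacI sites (GAGCTC) start at positions 25, 86.
SacI cuts after base 5 of each site (before the last base), so after positions 29, 90.
Combined cut positions: 29, 90, 131, 167.
Circular molecule, 4 cuts → 4 fragments:
  30–90 → 61 bp
  91–131 → 41 bp
  132–167 → 36 bp
  168–186 then 1–29 → 19 + 29 = 48 bp
Sorted largest to smallest: 61, 48, 41, 36 bp.

61, 48, 41, 36 bp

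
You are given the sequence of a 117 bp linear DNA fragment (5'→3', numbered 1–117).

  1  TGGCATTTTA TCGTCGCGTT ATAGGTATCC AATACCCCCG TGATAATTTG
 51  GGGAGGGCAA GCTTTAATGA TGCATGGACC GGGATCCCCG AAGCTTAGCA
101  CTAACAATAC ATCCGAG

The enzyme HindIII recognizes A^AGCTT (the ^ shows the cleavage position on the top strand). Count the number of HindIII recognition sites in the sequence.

AAGCTT occurs starting at positions 59, 91.
HindIII cuts at 2 sites.

2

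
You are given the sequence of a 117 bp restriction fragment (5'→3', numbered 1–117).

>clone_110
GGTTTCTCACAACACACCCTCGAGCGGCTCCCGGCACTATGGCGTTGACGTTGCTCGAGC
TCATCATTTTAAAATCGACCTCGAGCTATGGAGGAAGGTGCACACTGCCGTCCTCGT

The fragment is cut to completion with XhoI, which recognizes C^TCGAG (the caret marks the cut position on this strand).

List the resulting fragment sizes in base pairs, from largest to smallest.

XhoI sites (CTCGAG) start at positions 19, 54, 80.
XhoI cuts after the first base of each site, so after positions 19, 54, 80.
Linear molecule, 3 cuts → 4 fragments:
  1–19 → 19 bp
  20–54 → 35 bp
  55–80 → 26 bp
  81–117 → 37 bp
Sorted largest to smallest: 37, 35, 26, 19 bp.

37, 35, 26, 19 bp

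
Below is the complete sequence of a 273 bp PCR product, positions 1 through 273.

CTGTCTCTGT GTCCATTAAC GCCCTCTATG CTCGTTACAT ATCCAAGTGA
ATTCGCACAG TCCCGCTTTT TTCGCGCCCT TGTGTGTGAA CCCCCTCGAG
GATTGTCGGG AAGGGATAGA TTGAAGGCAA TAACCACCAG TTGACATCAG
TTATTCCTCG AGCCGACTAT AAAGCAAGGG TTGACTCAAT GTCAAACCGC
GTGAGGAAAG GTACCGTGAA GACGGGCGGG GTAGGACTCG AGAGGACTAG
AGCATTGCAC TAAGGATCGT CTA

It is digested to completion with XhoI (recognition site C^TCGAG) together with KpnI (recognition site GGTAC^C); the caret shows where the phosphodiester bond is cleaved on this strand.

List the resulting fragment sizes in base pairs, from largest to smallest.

95, 62, 57, 36, 23 bp

XhoI sites (CTCGAG) start at positions 95, 157, 237.
XhoI cuts after the first base of each site, so after positions 95, 157, 237.
The KpnI site (GGTACC) starts at position 210.
KpnI cuts after base 5 of each site (before the last base), so after position 214.
Combined cut positions: 95, 157, 214, 237.
Linear molecule, 4 cuts → 5 fragments:
  1–95 → 95 bp
  96–157 → 62 bp
  158–214 → 57 bp
  215–237 → 23 bp
  238–273 → 36 bp
Sorted largest to smallest: 95, 62, 57, 36, 23 bp.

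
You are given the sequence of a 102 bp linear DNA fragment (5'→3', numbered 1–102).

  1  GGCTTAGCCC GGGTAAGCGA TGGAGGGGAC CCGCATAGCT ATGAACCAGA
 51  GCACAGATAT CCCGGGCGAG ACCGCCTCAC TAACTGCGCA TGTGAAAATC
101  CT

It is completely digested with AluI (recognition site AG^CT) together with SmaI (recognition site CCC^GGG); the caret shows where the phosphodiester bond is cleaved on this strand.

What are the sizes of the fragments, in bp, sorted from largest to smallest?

39, 28, 25, 10 bp

The AluI site (AGCT) starts at position 37.
AluI cuts after base 2 of each site, so after position 38.
SmaI sites (CCCGGG) start at positions 8, 61.
SmaI cuts after base 3 of each site, so after positions 10, 63.
Combined cut positions: 10, 38, 63.
Linear molecule, 3 cuts → 4 fragments:
  1–10 → 10 bp
  11–38 → 28 bp
  39–63 → 25 bp
  64–102 → 39 bp
Sorted largest to smallest: 39, 28, 25, 10 bp.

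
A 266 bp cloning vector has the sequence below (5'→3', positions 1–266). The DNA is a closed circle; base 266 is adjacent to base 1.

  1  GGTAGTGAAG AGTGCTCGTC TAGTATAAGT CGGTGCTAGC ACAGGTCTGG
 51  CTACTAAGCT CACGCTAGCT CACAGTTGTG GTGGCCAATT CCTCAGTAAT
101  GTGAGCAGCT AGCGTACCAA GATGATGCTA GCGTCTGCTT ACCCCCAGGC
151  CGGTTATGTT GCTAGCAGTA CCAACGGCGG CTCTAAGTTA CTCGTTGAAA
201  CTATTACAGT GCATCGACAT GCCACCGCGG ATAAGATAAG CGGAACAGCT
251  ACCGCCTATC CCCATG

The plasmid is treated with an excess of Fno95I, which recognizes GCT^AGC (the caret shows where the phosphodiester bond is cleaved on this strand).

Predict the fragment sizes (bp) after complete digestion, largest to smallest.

Fno95I sites (GCTAGC) start at positions 35, 64, 108, 127, 161.
Fno95I cuts after base 3 of each site, so after positions 37, 66, 110, 129, 163.
Circular molecule, 5 cuts → 5 fragments:
  38–66 → 29 bp
  67–110 → 44 bp
  111–129 → 19 bp
  130–163 → 34 bp
  164–266 then 1–37 → 103 + 37 = 140 bp
Sorted largest to smallest: 140, 44, 34, 29, 19 bp.

140, 44, 34, 29, 19 bp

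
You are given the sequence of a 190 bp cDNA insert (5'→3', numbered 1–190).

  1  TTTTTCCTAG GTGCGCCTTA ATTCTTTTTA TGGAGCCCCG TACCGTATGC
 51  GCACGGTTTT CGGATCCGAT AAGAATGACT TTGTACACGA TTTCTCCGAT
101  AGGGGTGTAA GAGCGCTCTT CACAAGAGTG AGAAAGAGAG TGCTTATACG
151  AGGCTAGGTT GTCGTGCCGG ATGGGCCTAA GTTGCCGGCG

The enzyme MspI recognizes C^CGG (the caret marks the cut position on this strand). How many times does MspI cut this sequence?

CCGG occurs starting at positions 167, 185.
MspI cuts at 2 sites.

2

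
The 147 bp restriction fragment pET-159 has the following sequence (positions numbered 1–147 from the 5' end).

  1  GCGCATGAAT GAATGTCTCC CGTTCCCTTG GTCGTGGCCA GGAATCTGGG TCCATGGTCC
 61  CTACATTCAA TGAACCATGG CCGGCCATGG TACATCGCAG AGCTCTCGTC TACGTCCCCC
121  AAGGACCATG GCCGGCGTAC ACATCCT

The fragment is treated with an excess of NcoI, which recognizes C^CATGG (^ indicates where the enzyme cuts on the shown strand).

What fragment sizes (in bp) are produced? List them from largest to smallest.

52, 41, 23, 21, 10 bp

NcoI sites (CCATGG) start at positions 52, 75, 85, 126.
NcoI cuts after the first base of each site, so after positions 52, 75, 85, 126.
Linear molecule, 4 cuts → 5 fragments:
  1–52 → 52 bp
  53–75 → 23 bp
  76–85 → 10 bp
  86–126 → 41 bp
  127–147 → 21 bp
Sorted largest to smallest: 52, 41, 23, 21, 10 bp.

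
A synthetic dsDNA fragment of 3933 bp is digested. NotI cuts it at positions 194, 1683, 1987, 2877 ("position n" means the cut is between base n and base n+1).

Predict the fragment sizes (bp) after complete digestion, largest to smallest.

Linear molecule, 4 cuts → 5 fragments:
  194 − 0 = 194 bp
  1683 − 194 = 1489 bp
  1987 − 1683 = 304 bp
  2877 − 1987 = 890 bp
  3933 − 2877 = 1056 bp
Sorted largest to smallest: 1489, 1056, 890, 304, 194 bp.

1489, 1056, 890, 304, 194 bp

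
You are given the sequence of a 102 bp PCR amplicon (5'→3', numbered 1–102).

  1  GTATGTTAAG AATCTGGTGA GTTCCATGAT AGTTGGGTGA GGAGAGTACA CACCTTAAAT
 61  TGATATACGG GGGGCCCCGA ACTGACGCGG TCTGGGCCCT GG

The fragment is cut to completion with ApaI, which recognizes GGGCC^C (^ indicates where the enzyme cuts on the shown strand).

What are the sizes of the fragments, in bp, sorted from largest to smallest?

ApaI sites (GGGCCC) start at positions 72, 94.
ApaI cuts after base 5 of each site (before the last base), so after positions 76, 98.
Linear molecule, 2 cuts → 3 fragments:
  1–76 → 76 bp
  77–98 → 22 bp
  99–102 → 4 bp
Sorted largest to smallest: 76, 22, 4 bp.

76, 22, 4 bp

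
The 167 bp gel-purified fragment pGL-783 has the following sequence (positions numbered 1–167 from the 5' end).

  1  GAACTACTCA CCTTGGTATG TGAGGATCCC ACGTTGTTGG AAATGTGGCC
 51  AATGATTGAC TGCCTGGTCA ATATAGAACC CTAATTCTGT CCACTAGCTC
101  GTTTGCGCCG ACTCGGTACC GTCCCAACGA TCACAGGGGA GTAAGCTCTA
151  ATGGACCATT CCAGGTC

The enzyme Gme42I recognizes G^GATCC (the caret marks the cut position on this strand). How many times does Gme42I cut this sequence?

1

GGATCC occurs starting at position 24.
Gme42I cuts at 1 site.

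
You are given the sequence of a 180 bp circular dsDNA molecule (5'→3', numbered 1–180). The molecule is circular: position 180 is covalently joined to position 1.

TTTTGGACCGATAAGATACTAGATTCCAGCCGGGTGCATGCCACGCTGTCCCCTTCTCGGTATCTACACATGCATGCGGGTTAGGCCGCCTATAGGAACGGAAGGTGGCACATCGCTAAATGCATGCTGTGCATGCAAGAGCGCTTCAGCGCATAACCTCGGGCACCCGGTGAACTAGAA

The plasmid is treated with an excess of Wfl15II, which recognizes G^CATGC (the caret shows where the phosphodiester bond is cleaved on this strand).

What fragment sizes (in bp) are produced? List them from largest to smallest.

85, 50, 36, 9 bp

Wfl15II sites (GCATGC) start at positions 36, 72, 122, 131.
Wfl15II cuts after the first base of each site, so after positions 36, 72, 122, 131.
Circular molecule, 4 cuts → 4 fragments:
  37–72 → 36 bp
  73–122 → 50 bp
  123–131 → 9 bp
  132–180 then 1–36 → 49 + 36 = 85 bp
Sorted largest to smallest: 85, 50, 36, 9 bp.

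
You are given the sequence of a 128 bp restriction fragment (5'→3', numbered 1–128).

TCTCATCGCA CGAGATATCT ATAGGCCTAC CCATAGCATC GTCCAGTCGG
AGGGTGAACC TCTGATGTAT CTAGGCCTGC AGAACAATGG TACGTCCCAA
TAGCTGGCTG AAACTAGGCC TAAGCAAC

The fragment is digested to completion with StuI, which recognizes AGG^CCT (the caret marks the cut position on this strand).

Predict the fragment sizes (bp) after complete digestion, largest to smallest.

StuI sites (AGGCCT) start at positions 23, 73, 116.
StuI cuts after base 3 of each site, so after positions 25, 75, 118.
Linear molecule, 3 cuts → 4 fragments:
  1–25 → 25 bp
  26–75 → 50 bp
  76–118 → 43 bp
  119–128 → 10 bp
Sorted largest to smallest: 50, 43, 25, 10 bp.

50, 43, 25, 10 bp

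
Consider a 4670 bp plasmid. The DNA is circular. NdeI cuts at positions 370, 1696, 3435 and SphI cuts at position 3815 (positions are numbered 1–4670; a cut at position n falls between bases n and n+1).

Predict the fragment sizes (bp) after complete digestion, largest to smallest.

1739, 1326, 1225, 380 bp

Combined cut positions (sorted): 370, 1696, 3435, 3815.
Circular molecule, 4 cuts → 4 fragments:
  1696 − 370 = 1326 bp
  3435 − 1696 = 1739 bp
  3815 − 3435 = 380 bp
  wrap: 4670 − 3815 + 370 = 1225 bp
Sorted largest to smallest: 1739, 1326, 1225, 380 bp.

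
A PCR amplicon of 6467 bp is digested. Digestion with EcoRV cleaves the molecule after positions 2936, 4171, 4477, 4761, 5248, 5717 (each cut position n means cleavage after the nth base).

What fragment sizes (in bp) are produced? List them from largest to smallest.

Linear molecule, 6 cuts → 7 fragments:
  2936 − 0 = 2936 bp
  4171 − 2936 = 1235 bp
  4477 − 4171 = 306 bp
  4761 − 4477 = 284 bp
  5248 − 4761 = 487 bp
  5717 − 5248 = 469 bp
  6467 − 5717 = 750 bp
Sorted largest to smallest: 2936, 1235, 750, 487, 469, 306, 284 bp.

2936, 1235, 750, 487, 469, 306, 284 bp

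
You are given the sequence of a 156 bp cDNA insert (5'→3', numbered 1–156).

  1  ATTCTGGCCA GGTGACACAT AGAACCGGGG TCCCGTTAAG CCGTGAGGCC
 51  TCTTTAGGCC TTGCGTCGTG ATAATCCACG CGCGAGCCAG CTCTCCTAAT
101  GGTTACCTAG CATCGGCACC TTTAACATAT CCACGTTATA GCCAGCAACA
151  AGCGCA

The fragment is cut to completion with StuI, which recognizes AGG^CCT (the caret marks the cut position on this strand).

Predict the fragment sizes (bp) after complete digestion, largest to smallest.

StuI sites (AGGCCT) start at positions 46, 56.
StuI cuts after base 3 of each site, so after positions 48, 58.
Linear molecule, 2 cuts → 3 fragments:
  1–48 → 48 bp
  49–58 → 10 bp
  59–156 → 98 bp
Sorted largest to smallest: 98, 48, 10 bp.

98, 48, 10 bp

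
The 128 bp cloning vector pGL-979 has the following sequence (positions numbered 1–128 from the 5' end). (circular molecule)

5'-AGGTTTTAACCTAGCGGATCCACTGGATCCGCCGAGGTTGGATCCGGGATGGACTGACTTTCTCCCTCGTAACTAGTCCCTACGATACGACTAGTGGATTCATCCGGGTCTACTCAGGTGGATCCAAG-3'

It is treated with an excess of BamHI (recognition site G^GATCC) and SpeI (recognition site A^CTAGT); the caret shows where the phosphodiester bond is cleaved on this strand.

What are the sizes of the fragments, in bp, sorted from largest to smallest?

BamHI sites (GGATCC) start at positions 16, 25, 40, 120.
BamHI cuts after the first base of each site, so after positions 16, 25, 40, 120.
SpeI sites (ACTAGT) start at positions 72, 90.
SpeI cuts after the first base of each site, so after positions 72, 90.
Combined cut positions: 16, 25, 40, 72, 90, 120.
Circular molecule, 6 cuts → 6 fragments:
  17–25 → 9 bp
  26–40 → 15 bp
  41–72 → 32 bp
  73–90 → 18 bp
  91–120 → 30 bp
  121–128 then 1–16 → 8 + 16 = 24 bp
Sorted largest to smallest: 32, 30, 24, 18, 15, 9 bp.

32, 30, 24, 18, 15, 9 bp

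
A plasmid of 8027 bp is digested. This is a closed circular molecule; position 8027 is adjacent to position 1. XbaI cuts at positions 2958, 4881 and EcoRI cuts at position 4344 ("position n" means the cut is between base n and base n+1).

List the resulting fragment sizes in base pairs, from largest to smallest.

6104, 1386, 537 bp

Combined cut positions (sorted): 2958, 4344, 4881.
Circular molecule, 3 cuts → 3 fragments:
  4344 − 2958 = 1386 bp
  4881 − 4344 = 537 bp
  wrap: 8027 − 4881 + 2958 = 6104 bp
Sorted largest to smallest: 6104, 1386, 537 bp.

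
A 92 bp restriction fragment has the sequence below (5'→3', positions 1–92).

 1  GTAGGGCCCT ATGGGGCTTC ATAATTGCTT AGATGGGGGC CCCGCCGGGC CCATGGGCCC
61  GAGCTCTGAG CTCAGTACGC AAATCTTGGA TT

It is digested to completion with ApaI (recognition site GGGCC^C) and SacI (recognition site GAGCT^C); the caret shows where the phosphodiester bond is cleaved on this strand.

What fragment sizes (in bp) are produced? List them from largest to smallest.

33, 20, 10, 8, 8, 7, 6 bp

ApaI sites (GGGCCC) start at positions 4, 37, 47, 55.
ApaI cuts after base 5 of each site (before the last base), so after positions 8, 41, 51, 59.
SacI sites (GAGCTC) start at positions 61, 68.
SacI cuts after base 5 of each site (before the last base), so after positions 65, 72.
Combined cut positions: 8, 41, 51, 59, 65, 72.
Linear molecule, 6 cuts → 7 fragments:
  1–8 → 8 bp
  9–41 → 33 bp
  42–51 → 10 bp
  52–59 → 8 bp
  60–65 → 6 bp
  66–72 → 7 bp
  73–92 → 20 bp
Sorted largest to smallest: 33, 20, 10, 8, 8, 7, 6 bp.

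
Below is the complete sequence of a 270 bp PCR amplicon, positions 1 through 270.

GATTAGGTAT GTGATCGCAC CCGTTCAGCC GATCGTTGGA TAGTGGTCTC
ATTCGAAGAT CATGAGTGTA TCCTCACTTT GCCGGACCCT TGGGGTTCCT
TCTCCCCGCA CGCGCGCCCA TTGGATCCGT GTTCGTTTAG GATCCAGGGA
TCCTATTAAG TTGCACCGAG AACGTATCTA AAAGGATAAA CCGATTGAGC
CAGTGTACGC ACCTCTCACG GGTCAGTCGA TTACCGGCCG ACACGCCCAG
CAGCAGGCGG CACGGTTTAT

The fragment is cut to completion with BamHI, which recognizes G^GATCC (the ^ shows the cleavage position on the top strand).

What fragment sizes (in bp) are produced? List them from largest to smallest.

BamHI sites (GGATCC) start at positions 123, 140, 148.
BamHI cuts after the first base of each site, so after positions 123, 140, 148.
Linear molecule, 3 cuts → 4 fragments:
  1–123 → 123 bp
  124–140 → 17 bp
  141–148 → 8 bp
  149–270 → 122 bp
Sorted largest to smallest: 123, 122, 17, 8 bp.

123, 122, 17, 8 bp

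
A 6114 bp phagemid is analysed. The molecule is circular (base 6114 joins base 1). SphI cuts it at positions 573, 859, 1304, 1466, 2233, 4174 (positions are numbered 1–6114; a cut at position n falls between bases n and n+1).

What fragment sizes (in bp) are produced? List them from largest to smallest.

Circular molecule, 6 cuts → 6 fragments:
  859 − 573 = 286 bp
  1304 − 859 = 445 bp
  1466 − 1304 = 162 bp
  2233 − 1466 = 767 bp
  4174 − 2233 = 1941 bp
  wrap: 6114 − 4174 + 573 = 2513 bp
Sorted largest to smallest: 2513, 1941, 767, 445, 286, 162 bp.

2513, 1941, 767, 445, 286, 162 bp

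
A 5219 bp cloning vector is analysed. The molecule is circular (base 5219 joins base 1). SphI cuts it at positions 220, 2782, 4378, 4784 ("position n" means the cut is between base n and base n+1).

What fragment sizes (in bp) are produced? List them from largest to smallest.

2562, 1596, 655, 406 bp

Circular molecule, 4 cuts → 4 fragments:
  2782 − 220 = 2562 bp
  4378 − 2782 = 1596 bp
  4784 − 4378 = 406 bp
  wrap: 5219 − 4784 + 220 = 655 bp
Sorted largest to smallest: 2562, 1596, 655, 406 bp.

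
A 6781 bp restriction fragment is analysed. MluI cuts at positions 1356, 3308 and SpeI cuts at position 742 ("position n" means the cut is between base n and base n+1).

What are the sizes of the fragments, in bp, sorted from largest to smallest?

3473, 1952, 742, 614 bp

Combined cut positions (sorted): 742, 1356, 3308.
Linear molecule, 3 cuts → 4 fragments:
  742 − 0 = 742 bp
  1356 − 742 = 614 bp
  3308 − 1356 = 1952 bp
  6781 − 3308 = 3473 bp
Sorted largest to smallest: 3473, 1952, 742, 614 bp.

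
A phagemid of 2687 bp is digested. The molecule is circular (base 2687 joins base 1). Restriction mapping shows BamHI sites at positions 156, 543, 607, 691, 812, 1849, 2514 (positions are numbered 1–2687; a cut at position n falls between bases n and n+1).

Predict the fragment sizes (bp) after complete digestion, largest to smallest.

1037, 665, 387, 329, 121, 84, 64 bp

Circular molecule, 7 cuts → 7 fragments:
  543 − 156 = 387 bp
  607 − 543 = 64 bp
  691 − 607 = 84 bp
  812 − 691 = 121 bp
  1849 − 812 = 1037 bp
  2514 − 1849 = 665 bp
  wrap: 2687 − 2514 + 156 = 329 bp
Sorted largest to smallest: 1037, 665, 387, 329, 121, 84, 64 bp.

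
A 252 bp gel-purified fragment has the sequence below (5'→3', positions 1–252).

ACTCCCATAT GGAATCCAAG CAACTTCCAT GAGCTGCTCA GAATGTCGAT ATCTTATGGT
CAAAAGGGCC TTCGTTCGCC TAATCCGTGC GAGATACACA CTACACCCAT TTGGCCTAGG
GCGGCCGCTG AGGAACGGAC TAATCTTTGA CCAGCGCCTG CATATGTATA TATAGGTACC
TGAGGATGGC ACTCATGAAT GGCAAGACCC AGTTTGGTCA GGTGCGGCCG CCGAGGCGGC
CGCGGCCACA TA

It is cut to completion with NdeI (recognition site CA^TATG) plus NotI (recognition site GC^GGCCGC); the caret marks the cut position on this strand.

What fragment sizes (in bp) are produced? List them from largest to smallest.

NdeI sites (CATATG) start at positions 6, 161.
NdeI cuts after base 2 of each site, so after positions 7, 162.
NotI sites (GCGGCCGC) start at positions 121, 224, 236.
NotI cuts after base 2 of each site, so after positions 122, 225, 237.
Combined cut positions: 7, 122, 162, 225, 237.
Linear molecule, 5 cuts → 6 fragments:
  1–7 → 7 bp
  8–122 → 115 bp
  123–162 → 40 bp
  163–225 → 63 bp
  226–237 → 12 bp
  238–252 → 15 bp
Sorted largest to smallest: 115, 63, 40, 15, 12, 7 bp.

115, 63, 40, 15, 12, 7 bp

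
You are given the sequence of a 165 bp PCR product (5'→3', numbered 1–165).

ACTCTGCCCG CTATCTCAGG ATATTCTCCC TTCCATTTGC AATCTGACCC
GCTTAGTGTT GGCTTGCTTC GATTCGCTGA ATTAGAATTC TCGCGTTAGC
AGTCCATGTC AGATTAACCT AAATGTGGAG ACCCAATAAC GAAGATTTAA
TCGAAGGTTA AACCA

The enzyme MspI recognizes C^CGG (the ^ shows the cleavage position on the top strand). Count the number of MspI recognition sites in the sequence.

0

No occurrence of CCGG is present in the sequence.
MspI does not cut: 0 sites.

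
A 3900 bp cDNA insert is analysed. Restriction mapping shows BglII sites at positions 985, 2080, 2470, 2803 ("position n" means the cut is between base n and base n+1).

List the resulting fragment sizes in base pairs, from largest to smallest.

1097, 1095, 985, 390, 333 bp

Linear molecule, 4 cuts → 5 fragments:
  985 − 0 = 985 bp
  2080 − 985 = 1095 bp
  2470 − 2080 = 390 bp
  2803 − 2470 = 333 bp
  3900 − 2803 = 1097 bp
Sorted largest to smallest: 1097, 1095, 985, 390, 333 bp.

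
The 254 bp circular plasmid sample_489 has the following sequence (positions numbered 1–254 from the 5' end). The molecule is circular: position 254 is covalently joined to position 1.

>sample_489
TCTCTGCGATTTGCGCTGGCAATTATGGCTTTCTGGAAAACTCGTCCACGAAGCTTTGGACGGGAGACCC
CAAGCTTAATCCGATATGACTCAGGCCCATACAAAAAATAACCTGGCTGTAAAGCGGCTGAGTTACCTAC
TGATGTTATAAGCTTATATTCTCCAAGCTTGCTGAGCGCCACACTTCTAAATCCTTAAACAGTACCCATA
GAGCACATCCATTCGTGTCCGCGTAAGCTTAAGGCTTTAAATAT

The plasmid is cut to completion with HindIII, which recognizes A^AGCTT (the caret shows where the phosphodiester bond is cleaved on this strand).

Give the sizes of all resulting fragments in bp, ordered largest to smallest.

HindIII sites (AAGCTT) start at positions 51, 72, 150, 165, 235.
HindIII cuts after the first base of each site, so after positions 51, 72, 150, 165, 235.
Circular molecule, 5 cuts → 5 fragments:
  52–72 → 21 bp
  73–150 → 78 bp
  151–165 → 15 bp
  166–235 → 70 bp
  236–254 then 1–51 → 19 + 51 = 70 bp
Sorted largest to smallest: 78, 70, 70, 21, 15 bp.

78, 70, 70, 21, 15 bp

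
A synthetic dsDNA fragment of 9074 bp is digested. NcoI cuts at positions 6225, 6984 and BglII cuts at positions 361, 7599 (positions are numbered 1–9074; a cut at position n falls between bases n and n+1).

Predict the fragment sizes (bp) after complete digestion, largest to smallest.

5864, 1475, 759, 615, 361 bp

Combined cut positions (sorted): 361, 6225, 6984, 7599.
Linear molecule, 4 cuts → 5 fragments:
  361 − 0 = 361 bp
  6225 − 361 = 5864 bp
  6984 − 6225 = 759 bp
  7599 − 6984 = 615 bp
  9074 − 7599 = 1475 bp
Sorted largest to smallest: 5864, 1475, 759, 615, 361 bp.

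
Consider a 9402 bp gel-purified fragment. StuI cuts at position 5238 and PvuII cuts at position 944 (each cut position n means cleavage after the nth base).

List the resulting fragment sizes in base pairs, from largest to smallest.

4294, 4164, 944 bp

Combined cut positions (sorted): 944, 5238.
Linear molecule, 2 cuts → 3 fragments:
  944 − 0 = 944 bp
  5238 − 944 = 4294 bp
  9402 − 5238 = 4164 bp
Sorted largest to smallest: 4294, 4164, 944 bp.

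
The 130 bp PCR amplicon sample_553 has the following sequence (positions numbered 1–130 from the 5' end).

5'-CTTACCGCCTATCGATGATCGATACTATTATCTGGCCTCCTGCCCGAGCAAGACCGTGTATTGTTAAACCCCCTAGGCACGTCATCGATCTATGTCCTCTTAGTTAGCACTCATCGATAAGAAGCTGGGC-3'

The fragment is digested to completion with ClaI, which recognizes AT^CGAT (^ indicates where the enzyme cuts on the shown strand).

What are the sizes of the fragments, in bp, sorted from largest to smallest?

ClaI sites (ATCGAT) start at positions 11, 18, 84, 113.
ClaI cuts after base 2 of each site, so after positions 12, 19, 85, 114.
Linear molecule, 4 cuts → 5 fragments:
  1–12 → 12 bp
  13–19 → 7 bp
  20–85 → 66 bp
  86–114 → 29 bp
  115–130 → 16 bp
Sorted largest to smallest: 66, 29, 16, 12, 7 bp.

66, 29, 16, 12, 7 bp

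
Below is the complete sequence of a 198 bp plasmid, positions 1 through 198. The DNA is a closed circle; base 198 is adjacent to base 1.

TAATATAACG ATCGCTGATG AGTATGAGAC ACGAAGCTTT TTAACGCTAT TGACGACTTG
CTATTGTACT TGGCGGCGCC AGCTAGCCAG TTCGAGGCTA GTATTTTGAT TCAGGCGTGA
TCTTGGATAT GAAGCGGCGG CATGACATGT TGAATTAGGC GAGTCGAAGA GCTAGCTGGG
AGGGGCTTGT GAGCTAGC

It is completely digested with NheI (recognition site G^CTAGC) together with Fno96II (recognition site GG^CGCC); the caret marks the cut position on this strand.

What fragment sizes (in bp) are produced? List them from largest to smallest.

89, 81, 22, 6 bp

NheI sites (GCTAGC) start at positions 82, 171, 193.
NheI cuts after the first base of each site, so after positions 82, 171, 193.
The Fno96II site (GGCGCC) starts at position 75.
Fno96II cuts after base 2 of each site, so after position 76.
Combined cut positions: 76, 82, 171, 193.
Circular molecule, 4 cuts → 4 fragments:
  77–82 → 6 bp
  83–171 → 89 bp
  172–193 → 22 bp
  194–198 then 1–76 → 5 + 76 = 81 bp
Sorted largest to smallest: 89, 81, 22, 6 bp.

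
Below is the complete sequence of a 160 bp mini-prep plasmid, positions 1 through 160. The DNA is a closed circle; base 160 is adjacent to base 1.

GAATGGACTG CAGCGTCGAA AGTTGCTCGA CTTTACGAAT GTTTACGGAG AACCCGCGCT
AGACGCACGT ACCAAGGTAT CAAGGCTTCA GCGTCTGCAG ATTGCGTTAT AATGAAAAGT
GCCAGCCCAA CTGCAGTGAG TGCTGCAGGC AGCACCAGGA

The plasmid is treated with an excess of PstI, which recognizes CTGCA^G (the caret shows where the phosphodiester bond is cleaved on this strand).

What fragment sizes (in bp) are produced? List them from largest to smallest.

PstI sites (CTGCAG) start at positions 8, 95, 131, 143.
PstI cuts after base 5 of each site (before the last base), so after positions 12, 99, 135, 147.
Circular molecule, 4 cuts → 4 fragments:
  13–99 → 87 bp
  100–135 → 36 bp
  136–147 → 12 bp
  148–160 then 1–12 → 13 + 12 = 25 bp
Sorted largest to smallest: 87, 36, 25, 12 bp.

87, 36, 25, 12 bp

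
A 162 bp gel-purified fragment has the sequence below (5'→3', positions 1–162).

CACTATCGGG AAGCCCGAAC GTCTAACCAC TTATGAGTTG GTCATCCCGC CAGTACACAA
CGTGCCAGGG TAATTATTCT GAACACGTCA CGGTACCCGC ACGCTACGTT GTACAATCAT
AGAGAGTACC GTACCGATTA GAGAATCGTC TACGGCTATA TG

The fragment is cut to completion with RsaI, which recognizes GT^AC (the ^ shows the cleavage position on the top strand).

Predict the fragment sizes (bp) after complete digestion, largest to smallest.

RsaI sites (GTAC) start at positions 53, 93, 111, 126, 131.
RsaI cuts after base 2 of each site, so after positions 54, 94, 112, 127, 132.
Linear molecule, 5 cuts → 6 fragments:
  1–54 → 54 bp
  55–94 → 40 bp
  95–112 → 18 bp
  113–127 → 15 bp
  128–132 → 5 bp
  133–162 → 30 bp
Sorted largest to smallest: 54, 40, 30, 18, 15, 5 bp.

54, 40, 30, 18, 15, 5 bp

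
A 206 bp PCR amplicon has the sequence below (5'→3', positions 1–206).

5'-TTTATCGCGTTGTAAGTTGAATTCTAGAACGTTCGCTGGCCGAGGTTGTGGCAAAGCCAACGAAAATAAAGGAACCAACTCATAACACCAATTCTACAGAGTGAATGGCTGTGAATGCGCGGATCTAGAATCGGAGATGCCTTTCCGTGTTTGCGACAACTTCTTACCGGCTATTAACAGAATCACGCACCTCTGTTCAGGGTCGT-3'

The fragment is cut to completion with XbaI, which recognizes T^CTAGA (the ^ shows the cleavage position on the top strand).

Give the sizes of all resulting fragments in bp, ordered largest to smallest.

XbaI sites (TCTAGA) start at positions 23, 124.
XbaI cuts after the first base of each site, so after positions 23, 124.
Linear molecule, 2 cuts → 3 fragments:
  1–23 → 23 bp
  24–124 → 101 bp
  125–206 → 82 bp
Sorted largest to smallest: 101, 82, 23 bp.

101, 82, 23 bp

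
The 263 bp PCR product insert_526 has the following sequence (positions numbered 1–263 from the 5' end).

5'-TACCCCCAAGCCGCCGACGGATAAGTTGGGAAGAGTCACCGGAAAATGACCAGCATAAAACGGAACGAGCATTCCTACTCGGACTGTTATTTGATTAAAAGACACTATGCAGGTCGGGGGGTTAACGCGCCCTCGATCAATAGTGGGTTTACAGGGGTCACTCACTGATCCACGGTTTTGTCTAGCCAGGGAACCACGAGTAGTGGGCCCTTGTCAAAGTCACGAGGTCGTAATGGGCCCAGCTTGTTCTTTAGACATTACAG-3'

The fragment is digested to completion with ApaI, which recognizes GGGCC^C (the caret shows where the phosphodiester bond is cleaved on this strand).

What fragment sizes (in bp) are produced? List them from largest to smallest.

ApaI sites (GGGCCC) start at positions 205, 235.
ApaI cuts after base 5 of each site (before the last base), so after positions 209, 239.
Linear molecule, 2 cuts → 3 fragments:
  1–209 → 209 bp
  210–239 → 30 bp
  240–263 → 24 bp
Sorted largest to smallest: 209, 30, 24 bp.

209, 30, 24 bp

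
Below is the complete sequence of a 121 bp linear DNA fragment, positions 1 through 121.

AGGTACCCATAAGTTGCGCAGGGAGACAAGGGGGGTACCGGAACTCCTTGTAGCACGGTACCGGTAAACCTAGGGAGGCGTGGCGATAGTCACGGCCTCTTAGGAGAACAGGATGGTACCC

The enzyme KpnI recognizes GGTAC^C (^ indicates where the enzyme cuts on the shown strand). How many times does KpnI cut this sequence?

4

GGTACC occurs starting at positions 2, 34, 57, 115.
KpnI cuts at 4 sites.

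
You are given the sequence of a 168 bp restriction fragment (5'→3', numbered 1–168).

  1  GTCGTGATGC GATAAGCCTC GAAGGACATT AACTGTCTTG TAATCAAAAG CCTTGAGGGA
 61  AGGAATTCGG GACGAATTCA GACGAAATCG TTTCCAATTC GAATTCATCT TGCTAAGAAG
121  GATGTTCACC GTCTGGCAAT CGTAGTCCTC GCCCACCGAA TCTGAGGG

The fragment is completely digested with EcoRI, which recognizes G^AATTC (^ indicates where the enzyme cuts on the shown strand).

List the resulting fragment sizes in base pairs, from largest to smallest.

EcoRI sites (GAATTC) start at positions 63, 74, 101.
EcoRI cuts after the first base of each site, so after positions 63, 74, 101.
Linear molecule, 3 cuts → 4 fragments:
  1–63 → 63 bp
  64–74 → 11 bp
  75–101 → 27 bp
  102–168 → 67 bp
Sorted largest to smallest: 67, 63, 27, 11 bp.

67, 63, 27, 11 bp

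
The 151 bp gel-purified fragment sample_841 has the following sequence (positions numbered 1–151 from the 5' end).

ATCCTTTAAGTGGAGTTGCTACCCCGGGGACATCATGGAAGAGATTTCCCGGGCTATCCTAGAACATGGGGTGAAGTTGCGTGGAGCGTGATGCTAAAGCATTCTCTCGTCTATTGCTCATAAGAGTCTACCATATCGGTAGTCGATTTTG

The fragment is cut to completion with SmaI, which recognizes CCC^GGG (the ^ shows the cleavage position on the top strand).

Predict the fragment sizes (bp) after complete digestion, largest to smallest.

101, 25, 25 bp

SmaI sites (CCCGGG) start at positions 23, 48.
SmaI cuts after base 3 of each site, so after positions 25, 50.
Linear molecule, 2 cuts → 3 fragments:
  1–25 → 25 bp
  26–50 → 25 bp
  51–151 → 101 bp
Sorted largest to smallest: 101, 25, 25 bp.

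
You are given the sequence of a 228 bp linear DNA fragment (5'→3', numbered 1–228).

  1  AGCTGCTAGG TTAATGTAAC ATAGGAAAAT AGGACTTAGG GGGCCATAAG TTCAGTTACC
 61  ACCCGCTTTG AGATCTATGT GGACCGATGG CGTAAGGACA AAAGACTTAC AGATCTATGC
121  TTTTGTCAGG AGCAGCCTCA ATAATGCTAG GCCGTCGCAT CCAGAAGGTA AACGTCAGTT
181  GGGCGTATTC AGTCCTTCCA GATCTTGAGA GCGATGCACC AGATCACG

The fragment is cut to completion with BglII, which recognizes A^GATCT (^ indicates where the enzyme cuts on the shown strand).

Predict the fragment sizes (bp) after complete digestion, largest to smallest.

BglII sites (AGATCT) start at positions 71, 111, 200.
BglII cuts after the first base of each site, so after positions 71, 111, 200.
Linear molecule, 3 cuts → 4 fragments:
  1–71 → 71 bp
  72–111 → 40 bp
  112–200 → 89 bp
  201–228 → 28 bp
Sorted largest to smallest: 89, 71, 40, 28 bp.

89, 71, 40, 28 bp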